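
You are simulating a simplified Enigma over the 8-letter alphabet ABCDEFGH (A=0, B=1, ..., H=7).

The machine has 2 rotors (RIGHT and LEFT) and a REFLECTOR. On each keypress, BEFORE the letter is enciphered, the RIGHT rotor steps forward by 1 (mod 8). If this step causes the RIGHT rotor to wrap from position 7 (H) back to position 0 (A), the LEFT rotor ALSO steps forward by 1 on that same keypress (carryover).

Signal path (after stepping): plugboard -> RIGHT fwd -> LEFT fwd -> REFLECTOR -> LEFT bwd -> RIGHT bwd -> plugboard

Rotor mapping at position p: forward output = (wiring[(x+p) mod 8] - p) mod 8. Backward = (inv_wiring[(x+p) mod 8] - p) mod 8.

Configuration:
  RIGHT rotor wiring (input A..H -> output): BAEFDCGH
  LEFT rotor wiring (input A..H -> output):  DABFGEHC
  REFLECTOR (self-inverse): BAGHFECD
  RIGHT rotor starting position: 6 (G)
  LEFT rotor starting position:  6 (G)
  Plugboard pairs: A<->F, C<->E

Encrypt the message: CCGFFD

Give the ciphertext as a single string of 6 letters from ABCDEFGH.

Answer: FECGEA

Derivation:
Char 1 ('C'): step: R->7, L=6; C->plug->E->R->G->L->A->refl->B->L'->A->R'->A->plug->F
Char 2 ('C'): step: R->0, L->7 (L advanced); C->plug->E->R->D->L->C->refl->G->L'->E->R'->C->plug->E
Char 3 ('G'): step: R->1, L=7; G->plug->G->R->G->L->F->refl->E->L'->B->R'->E->plug->C
Char 4 ('F'): step: R->2, L=7; F->plug->A->R->C->L->B->refl->A->L'->H->R'->G->plug->G
Char 5 ('F'): step: R->3, L=7; F->plug->A->R->C->L->B->refl->A->L'->H->R'->C->plug->E
Char 6 ('D'): step: R->4, L=7; D->plug->D->R->D->L->C->refl->G->L'->E->R'->F->plug->A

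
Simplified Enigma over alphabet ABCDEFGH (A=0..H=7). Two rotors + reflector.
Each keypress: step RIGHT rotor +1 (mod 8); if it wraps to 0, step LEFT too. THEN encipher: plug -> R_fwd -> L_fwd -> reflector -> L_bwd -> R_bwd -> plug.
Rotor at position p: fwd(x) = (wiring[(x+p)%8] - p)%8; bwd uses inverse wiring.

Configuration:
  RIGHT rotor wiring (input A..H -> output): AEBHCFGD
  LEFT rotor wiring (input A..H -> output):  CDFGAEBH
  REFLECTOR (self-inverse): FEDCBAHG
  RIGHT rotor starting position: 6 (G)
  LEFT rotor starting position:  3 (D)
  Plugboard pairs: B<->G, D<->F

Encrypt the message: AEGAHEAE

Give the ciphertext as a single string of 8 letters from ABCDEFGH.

Char 1 ('A'): step: R->7, L=3; A->plug->A->R->E->L->E->refl->B->L'->C->R'->D->plug->F
Char 2 ('E'): step: R->0, L->4 (L advanced); E->plug->E->R->C->L->F->refl->A->L'->B->R'->C->plug->C
Char 3 ('G'): step: R->1, L=4; G->plug->B->R->A->L->E->refl->B->L'->G->R'->C->plug->C
Char 4 ('A'): step: R->2, L=4; A->plug->A->R->H->L->C->refl->D->L'->D->R'->D->plug->F
Char 5 ('H'): step: R->3, L=4; H->plug->H->R->G->L->B->refl->E->L'->A->R'->E->plug->E
Char 6 ('E'): step: R->4, L=4; E->plug->E->R->E->L->G->refl->H->L'->F->R'->G->plug->B
Char 7 ('A'): step: R->5, L=4; A->plug->A->R->A->L->E->refl->B->L'->G->R'->C->plug->C
Char 8 ('E'): step: R->6, L=4; E->plug->E->R->D->L->D->refl->C->L'->H->R'->H->plug->H

Answer: FCCFEBCH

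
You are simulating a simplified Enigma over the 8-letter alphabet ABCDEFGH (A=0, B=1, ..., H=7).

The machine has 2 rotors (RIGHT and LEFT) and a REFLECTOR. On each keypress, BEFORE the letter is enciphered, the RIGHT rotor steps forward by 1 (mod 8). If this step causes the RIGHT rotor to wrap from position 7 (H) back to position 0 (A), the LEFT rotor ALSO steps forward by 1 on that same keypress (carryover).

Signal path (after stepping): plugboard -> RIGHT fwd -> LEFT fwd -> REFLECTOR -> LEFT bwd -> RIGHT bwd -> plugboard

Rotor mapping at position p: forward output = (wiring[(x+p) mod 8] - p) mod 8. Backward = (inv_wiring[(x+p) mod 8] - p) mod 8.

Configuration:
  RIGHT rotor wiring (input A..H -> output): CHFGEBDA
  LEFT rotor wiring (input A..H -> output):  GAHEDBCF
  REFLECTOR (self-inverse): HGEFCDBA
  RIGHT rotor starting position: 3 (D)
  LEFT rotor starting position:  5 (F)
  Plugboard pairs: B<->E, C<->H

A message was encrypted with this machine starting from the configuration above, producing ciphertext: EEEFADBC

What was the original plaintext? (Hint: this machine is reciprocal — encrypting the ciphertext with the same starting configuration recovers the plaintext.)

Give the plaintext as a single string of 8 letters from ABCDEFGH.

Char 1 ('E'): step: R->4, L=5; E->plug->B->R->F->L->C->refl->E->L'->A->R'->A->plug->A
Char 2 ('E'): step: R->5, L=5; E->plug->B->R->G->L->H->refl->A->L'->C->R'->E->plug->B
Char 3 ('E'): step: R->6, L=5; E->plug->B->R->C->L->A->refl->H->L'->G->R'->G->plug->G
Char 4 ('F'): step: R->7, L=5; F->plug->F->R->F->L->C->refl->E->L'->A->R'->C->plug->H
Char 5 ('A'): step: R->0, L->6 (L advanced); A->plug->A->R->C->L->A->refl->H->L'->B->R'->F->plug->F
Char 6 ('D'): step: R->1, L=6; D->plug->D->R->D->L->C->refl->E->L'->A->R'->E->plug->B
Char 7 ('B'): step: R->2, L=6; B->plug->E->R->B->L->H->refl->A->L'->C->R'->C->plug->H
Char 8 ('C'): step: R->3, L=6; C->plug->H->R->C->L->A->refl->H->L'->B->R'->B->plug->E

Answer: ABGHFBHE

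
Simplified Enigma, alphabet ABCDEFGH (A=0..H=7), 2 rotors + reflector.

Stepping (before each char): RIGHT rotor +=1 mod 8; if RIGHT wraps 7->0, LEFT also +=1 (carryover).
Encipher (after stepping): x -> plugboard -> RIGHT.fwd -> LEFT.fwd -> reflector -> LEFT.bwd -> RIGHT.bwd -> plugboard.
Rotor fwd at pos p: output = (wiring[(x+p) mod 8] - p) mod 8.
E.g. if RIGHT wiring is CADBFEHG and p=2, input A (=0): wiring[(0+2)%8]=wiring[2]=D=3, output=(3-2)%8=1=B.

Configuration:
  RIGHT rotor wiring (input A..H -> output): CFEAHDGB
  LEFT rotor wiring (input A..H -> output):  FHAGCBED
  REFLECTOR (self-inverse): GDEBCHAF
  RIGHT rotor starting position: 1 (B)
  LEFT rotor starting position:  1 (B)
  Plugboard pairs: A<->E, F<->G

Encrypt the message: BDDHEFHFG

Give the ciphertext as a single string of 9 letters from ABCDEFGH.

Answer: GEEBCGCAH

Derivation:
Char 1 ('B'): step: R->2, L=1; B->plug->B->R->G->L->C->refl->E->L'->H->R'->F->plug->G
Char 2 ('D'): step: R->3, L=1; D->plug->D->R->D->L->B->refl->D->L'->F->R'->A->plug->E
Char 3 ('D'): step: R->4, L=1; D->plug->D->R->F->L->D->refl->B->L'->D->R'->A->plug->E
Char 4 ('H'): step: R->5, L=1; H->plug->H->R->C->L->F->refl->H->L'->B->R'->B->plug->B
Char 5 ('E'): step: R->6, L=1; E->plug->A->R->A->L->G->refl->A->L'->E->R'->C->plug->C
Char 6 ('F'): step: R->7, L=1; F->plug->G->R->E->L->A->refl->G->L'->A->R'->F->plug->G
Char 7 ('H'): step: R->0, L->2 (L advanced); H->plug->H->R->B->L->E->refl->C->L'->E->R'->C->plug->C
Char 8 ('F'): step: R->1, L=2; F->plug->G->R->A->L->G->refl->A->L'->C->R'->E->plug->A
Char 9 ('G'): step: R->2, L=2; G->plug->F->R->H->L->F->refl->H->L'->D->R'->H->plug->H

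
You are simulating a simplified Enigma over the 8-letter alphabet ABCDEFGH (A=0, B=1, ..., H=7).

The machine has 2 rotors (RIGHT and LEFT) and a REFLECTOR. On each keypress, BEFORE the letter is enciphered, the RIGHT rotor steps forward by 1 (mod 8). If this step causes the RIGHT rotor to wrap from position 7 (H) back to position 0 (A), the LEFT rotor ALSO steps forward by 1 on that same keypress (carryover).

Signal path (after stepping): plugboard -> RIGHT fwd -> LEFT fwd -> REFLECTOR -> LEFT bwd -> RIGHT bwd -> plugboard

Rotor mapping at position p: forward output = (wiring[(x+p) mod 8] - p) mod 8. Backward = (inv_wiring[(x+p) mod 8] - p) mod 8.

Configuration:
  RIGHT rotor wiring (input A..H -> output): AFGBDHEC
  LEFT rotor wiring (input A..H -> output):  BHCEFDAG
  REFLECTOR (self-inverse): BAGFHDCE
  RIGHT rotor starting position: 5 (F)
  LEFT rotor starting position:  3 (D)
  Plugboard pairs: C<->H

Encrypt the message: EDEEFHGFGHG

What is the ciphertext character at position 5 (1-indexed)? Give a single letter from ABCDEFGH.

Char 1 ('E'): step: R->6, L=3; E->plug->E->R->A->L->B->refl->A->L'->C->R'->C->plug->H
Char 2 ('D'): step: R->7, L=3; D->plug->D->R->H->L->H->refl->E->L'->G->R'->C->plug->H
Char 3 ('E'): step: R->0, L->4 (L advanced); E->plug->E->R->D->L->C->refl->G->L'->G->R'->C->plug->H
Char 4 ('E'): step: R->1, L=4; E->plug->E->R->G->L->G->refl->C->L'->D->R'->F->plug->F
Char 5 ('F'): step: R->2, L=4; F->plug->F->R->A->L->B->refl->A->L'->H->R'->B->plug->B

B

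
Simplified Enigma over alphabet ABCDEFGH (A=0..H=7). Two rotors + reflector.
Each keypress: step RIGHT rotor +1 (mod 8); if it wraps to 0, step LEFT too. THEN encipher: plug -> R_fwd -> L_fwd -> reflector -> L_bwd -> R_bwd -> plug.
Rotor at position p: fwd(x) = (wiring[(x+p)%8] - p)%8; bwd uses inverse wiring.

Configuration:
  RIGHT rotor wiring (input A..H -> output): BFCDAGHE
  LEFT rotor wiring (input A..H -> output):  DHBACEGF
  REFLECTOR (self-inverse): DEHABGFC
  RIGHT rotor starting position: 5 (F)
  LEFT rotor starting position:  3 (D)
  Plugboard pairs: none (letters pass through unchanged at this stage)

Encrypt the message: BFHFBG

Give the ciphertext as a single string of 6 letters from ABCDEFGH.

Char 1 ('B'): step: R->6, L=3; B->plug->B->R->G->L->E->refl->B->L'->C->R'->G->plug->G
Char 2 ('F'): step: R->7, L=3; F->plug->F->R->B->L->H->refl->C->L'->E->R'->E->plug->E
Char 3 ('H'): step: R->0, L->4 (L advanced); H->plug->H->R->E->L->H->refl->C->L'->C->R'->C->plug->C
Char 4 ('F'): step: R->1, L=4; F->plug->F->R->G->L->F->refl->G->L'->A->R'->H->plug->H
Char 5 ('B'): step: R->2, L=4; B->plug->B->R->B->L->A->refl->D->L'->F->R'->E->plug->E
Char 6 ('G'): step: R->3, L=4; G->plug->G->R->C->L->C->refl->H->L'->E->R'->D->plug->D

Answer: GECHED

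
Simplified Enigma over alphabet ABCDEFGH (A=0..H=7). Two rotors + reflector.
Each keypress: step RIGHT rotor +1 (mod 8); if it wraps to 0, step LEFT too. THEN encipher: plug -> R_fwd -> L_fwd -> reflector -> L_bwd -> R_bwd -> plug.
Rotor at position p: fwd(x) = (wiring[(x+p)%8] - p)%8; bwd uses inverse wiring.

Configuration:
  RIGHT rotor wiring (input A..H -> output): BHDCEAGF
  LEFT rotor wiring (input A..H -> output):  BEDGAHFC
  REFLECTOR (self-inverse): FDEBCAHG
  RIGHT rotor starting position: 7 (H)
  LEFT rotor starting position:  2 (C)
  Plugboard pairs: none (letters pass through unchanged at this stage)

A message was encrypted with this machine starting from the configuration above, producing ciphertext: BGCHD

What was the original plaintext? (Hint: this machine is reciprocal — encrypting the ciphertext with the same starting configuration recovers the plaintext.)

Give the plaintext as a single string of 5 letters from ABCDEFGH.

Char 1 ('B'): step: R->0, L->3 (L advanced); B->plug->B->R->H->L->A->refl->F->L'->B->R'->A->plug->A
Char 2 ('G'): step: R->1, L=3; G->plug->G->R->E->L->H->refl->G->L'->F->R'->F->plug->F
Char 3 ('C'): step: R->2, L=3; C->plug->C->R->C->L->E->refl->C->L'->D->R'->F->plug->F
Char 4 ('H'): step: R->3, L=3; H->plug->H->R->A->L->D->refl->B->L'->G->R'->F->plug->F
Char 5 ('D'): step: R->4, L=3; D->plug->D->R->B->L->F->refl->A->L'->H->R'->G->plug->G

Answer: AFFFG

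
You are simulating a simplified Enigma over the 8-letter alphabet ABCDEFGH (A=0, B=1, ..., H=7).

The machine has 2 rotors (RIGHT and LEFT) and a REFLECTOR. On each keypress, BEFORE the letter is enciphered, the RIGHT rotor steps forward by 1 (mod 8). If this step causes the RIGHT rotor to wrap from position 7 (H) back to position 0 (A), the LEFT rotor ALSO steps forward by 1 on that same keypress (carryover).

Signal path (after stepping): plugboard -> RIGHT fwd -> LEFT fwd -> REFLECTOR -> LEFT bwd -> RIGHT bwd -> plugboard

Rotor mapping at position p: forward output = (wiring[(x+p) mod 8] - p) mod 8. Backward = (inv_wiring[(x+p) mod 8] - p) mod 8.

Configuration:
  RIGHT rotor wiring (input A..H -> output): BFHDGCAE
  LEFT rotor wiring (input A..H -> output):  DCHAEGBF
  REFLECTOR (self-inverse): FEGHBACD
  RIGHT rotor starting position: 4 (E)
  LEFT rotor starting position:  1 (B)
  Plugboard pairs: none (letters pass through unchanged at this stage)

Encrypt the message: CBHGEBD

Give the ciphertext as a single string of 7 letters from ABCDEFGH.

Answer: HGFCCFH

Derivation:
Char 1 ('C'): step: R->5, L=1; C->plug->C->R->H->L->C->refl->G->L'->B->R'->H->plug->H
Char 2 ('B'): step: R->6, L=1; B->plug->B->R->G->L->E->refl->B->L'->A->R'->G->plug->G
Char 3 ('H'): step: R->7, L=1; H->plug->H->R->B->L->G->refl->C->L'->H->R'->F->plug->F
Char 4 ('G'): step: R->0, L->2 (L advanced); G->plug->G->R->A->L->F->refl->A->L'->H->R'->C->plug->C
Char 5 ('E'): step: R->1, L=2; E->plug->E->R->B->L->G->refl->C->L'->C->R'->C->plug->C
Char 6 ('B'): step: R->2, L=2; B->plug->B->R->B->L->G->refl->C->L'->C->R'->F->plug->F
Char 7 ('D'): step: R->3, L=2; D->plug->D->R->F->L->D->refl->H->L'->E->R'->H->plug->H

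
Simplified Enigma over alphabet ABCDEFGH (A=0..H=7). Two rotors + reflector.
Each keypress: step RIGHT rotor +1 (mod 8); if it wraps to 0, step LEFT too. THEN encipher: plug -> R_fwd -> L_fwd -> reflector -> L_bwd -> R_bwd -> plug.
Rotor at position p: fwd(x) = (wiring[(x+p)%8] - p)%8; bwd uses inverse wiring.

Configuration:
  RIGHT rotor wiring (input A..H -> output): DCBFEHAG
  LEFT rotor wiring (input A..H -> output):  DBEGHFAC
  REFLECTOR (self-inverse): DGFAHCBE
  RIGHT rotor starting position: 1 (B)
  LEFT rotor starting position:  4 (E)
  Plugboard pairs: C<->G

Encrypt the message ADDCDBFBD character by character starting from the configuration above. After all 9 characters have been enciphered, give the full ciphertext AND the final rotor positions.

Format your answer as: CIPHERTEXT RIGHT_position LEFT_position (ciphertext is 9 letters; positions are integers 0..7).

Answer: DCGDADBAF 2 5

Derivation:
Char 1 ('A'): step: R->2, L=4; A->plug->A->R->H->L->C->refl->F->L'->F->R'->D->plug->D
Char 2 ('D'): step: R->3, L=4; D->plug->D->R->F->L->F->refl->C->L'->H->R'->G->plug->C
Char 3 ('D'): step: R->4, L=4; D->plug->D->R->C->L->E->refl->H->L'->E->R'->C->plug->G
Char 4 ('C'): step: R->5, L=4; C->plug->G->R->A->L->D->refl->A->L'->G->R'->D->plug->D
Char 5 ('D'): step: R->6, L=4; D->plug->D->R->E->L->H->refl->E->L'->C->R'->A->plug->A
Char 6 ('B'): step: R->7, L=4; B->plug->B->R->E->L->H->refl->E->L'->C->R'->D->plug->D
Char 7 ('F'): step: R->0, L->5 (L advanced); F->plug->F->R->H->L->C->refl->F->L'->C->R'->B->plug->B
Char 8 ('B'): step: R->1, L=5; B->plug->B->R->A->L->A->refl->D->L'->B->R'->A->plug->A
Char 9 ('D'): step: R->2, L=5; D->plug->D->R->F->L->H->refl->E->L'->E->R'->F->plug->F
Final: ciphertext=DCGDADBAF, RIGHT=2, LEFT=5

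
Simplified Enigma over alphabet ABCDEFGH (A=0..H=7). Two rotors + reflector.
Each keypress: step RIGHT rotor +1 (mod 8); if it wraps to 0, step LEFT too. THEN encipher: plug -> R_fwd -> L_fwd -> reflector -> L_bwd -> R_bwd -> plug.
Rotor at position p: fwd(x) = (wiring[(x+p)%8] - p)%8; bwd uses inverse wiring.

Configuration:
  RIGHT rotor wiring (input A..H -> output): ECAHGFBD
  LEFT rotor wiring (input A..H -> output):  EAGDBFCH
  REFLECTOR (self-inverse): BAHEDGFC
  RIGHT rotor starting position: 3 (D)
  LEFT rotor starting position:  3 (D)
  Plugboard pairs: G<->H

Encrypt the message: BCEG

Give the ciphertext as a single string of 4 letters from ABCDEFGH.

Answer: FGAC

Derivation:
Char 1 ('B'): step: R->4, L=3; B->plug->B->R->B->L->G->refl->F->L'->G->R'->F->plug->F
Char 2 ('C'): step: R->5, L=3; C->plug->C->R->G->L->F->refl->G->L'->B->R'->H->plug->G
Char 3 ('E'): step: R->6, L=3; E->plug->E->R->C->L->C->refl->H->L'->D->R'->A->plug->A
Char 4 ('G'): step: R->7, L=3; G->plug->H->R->C->L->C->refl->H->L'->D->R'->C->plug->C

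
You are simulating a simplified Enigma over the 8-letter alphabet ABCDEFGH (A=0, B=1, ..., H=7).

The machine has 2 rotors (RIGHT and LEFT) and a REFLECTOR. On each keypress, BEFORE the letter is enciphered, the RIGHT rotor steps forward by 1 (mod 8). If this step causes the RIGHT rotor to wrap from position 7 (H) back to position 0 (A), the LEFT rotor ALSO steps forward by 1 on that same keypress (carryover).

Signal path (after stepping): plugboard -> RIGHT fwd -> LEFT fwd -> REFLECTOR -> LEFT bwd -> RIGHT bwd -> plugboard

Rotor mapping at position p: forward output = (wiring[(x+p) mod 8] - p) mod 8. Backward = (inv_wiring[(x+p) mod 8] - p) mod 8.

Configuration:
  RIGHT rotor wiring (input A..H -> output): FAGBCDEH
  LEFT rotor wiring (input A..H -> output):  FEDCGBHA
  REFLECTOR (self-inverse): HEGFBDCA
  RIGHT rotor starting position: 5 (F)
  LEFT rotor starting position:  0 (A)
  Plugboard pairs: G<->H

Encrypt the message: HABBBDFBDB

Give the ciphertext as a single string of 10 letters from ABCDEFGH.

Char 1 ('H'): step: R->6, L=0; H->plug->G->R->E->L->G->refl->C->L'->D->R'->F->plug->F
Char 2 ('A'): step: R->7, L=0; A->plug->A->R->A->L->F->refl->D->L'->C->R'->E->plug->E
Char 3 ('B'): step: R->0, L->1 (L advanced); B->plug->B->R->A->L->D->refl->F->L'->D->R'->F->plug->F
Char 4 ('B'): step: R->1, L=1; B->plug->B->R->F->L->G->refl->C->L'->B->R'->D->plug->D
Char 5 ('B'): step: R->2, L=1; B->plug->B->R->H->L->E->refl->B->L'->C->R'->E->plug->E
Char 6 ('D'): step: R->3, L=1; D->plug->D->R->B->L->C->refl->G->L'->F->R'->G->plug->H
Char 7 ('F'): step: R->4, L=1; F->plug->F->R->E->L->A->refl->H->L'->G->R'->A->plug->A
Char 8 ('B'): step: R->5, L=1; B->plug->B->R->H->L->E->refl->B->L'->C->R'->C->plug->C
Char 9 ('D'): step: R->6, L=1; D->plug->D->R->C->L->B->refl->E->L'->H->R'->C->plug->C
Char 10 ('B'): step: R->7, L=1; B->plug->B->R->G->L->H->refl->A->L'->E->R'->G->plug->H

Answer: FEFDEHACCH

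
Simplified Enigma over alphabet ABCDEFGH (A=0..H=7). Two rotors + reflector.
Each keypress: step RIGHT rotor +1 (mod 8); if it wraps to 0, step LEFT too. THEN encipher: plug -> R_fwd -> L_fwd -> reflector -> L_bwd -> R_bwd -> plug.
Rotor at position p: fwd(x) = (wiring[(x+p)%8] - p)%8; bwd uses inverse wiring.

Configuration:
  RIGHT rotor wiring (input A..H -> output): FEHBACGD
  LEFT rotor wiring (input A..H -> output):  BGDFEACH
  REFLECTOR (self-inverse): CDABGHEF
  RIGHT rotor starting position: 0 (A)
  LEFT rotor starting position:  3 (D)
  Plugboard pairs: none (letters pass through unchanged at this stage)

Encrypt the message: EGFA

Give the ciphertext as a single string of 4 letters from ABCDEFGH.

Answer: BHDH

Derivation:
Char 1 ('E'): step: R->1, L=3; E->plug->E->R->B->L->B->refl->D->L'->G->R'->B->plug->B
Char 2 ('G'): step: R->2, L=3; G->plug->G->R->D->L->H->refl->F->L'->C->R'->H->plug->H
Char 3 ('F'): step: R->3, L=3; F->plug->F->R->C->L->F->refl->H->L'->D->R'->D->plug->D
Char 4 ('A'): step: R->4, L=3; A->plug->A->R->E->L->E->refl->G->L'->F->R'->H->plug->H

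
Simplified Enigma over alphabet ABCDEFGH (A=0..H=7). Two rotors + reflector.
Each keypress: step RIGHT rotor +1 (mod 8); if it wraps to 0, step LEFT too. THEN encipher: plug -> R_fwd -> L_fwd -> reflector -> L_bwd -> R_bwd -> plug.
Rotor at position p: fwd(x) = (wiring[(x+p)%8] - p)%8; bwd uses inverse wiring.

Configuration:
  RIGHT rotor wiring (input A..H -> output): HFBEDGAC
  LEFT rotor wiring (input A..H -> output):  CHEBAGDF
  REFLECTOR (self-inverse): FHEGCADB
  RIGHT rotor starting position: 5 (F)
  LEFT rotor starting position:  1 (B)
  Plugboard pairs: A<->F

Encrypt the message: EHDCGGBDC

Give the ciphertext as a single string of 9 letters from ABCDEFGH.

Answer: DBCBBDGCB

Derivation:
Char 1 ('E'): step: R->6, L=1; E->plug->E->R->D->L->H->refl->B->L'->H->R'->D->plug->D
Char 2 ('H'): step: R->7, L=1; H->plug->H->R->B->L->D->refl->G->L'->A->R'->B->plug->B
Char 3 ('D'): step: R->0, L->2 (L advanced); D->plug->D->R->E->L->B->refl->H->L'->B->R'->C->plug->C
Char 4 ('C'): step: R->1, L=2; C->plug->C->R->D->L->E->refl->C->L'->A->R'->B->plug->B
Char 5 ('G'): step: R->2, L=2; G->plug->G->R->F->L->D->refl->G->L'->C->R'->B->plug->B
Char 6 ('G'): step: R->3, L=2; G->plug->G->R->C->L->G->refl->D->L'->F->R'->D->plug->D
Char 7 ('B'): step: R->4, L=2; B->plug->B->R->C->L->G->refl->D->L'->F->R'->G->plug->G
Char 8 ('D'): step: R->5, L=2; D->plug->D->R->C->L->G->refl->D->L'->F->R'->C->plug->C
Char 9 ('C'): step: R->6, L=2; C->plug->C->R->B->L->H->refl->B->L'->E->R'->B->plug->B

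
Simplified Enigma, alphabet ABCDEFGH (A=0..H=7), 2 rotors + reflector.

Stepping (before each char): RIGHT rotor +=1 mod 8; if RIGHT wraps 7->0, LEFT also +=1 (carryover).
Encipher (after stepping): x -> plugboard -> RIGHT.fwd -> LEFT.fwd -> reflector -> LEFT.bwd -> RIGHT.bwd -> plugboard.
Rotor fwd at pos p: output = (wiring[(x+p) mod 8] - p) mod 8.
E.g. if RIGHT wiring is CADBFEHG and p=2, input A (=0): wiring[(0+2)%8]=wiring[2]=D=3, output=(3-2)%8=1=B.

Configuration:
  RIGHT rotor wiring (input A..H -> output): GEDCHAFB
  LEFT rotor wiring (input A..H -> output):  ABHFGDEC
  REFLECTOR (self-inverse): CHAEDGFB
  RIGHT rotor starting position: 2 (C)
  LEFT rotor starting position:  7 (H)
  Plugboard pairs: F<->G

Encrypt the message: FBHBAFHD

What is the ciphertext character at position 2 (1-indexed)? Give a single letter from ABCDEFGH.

Char 1 ('F'): step: R->3, L=7; F->plug->G->R->B->L->B->refl->H->L'->F->R'->C->plug->C
Char 2 ('B'): step: R->4, L=7; B->plug->B->R->E->L->G->refl->F->L'->H->R'->G->plug->F

F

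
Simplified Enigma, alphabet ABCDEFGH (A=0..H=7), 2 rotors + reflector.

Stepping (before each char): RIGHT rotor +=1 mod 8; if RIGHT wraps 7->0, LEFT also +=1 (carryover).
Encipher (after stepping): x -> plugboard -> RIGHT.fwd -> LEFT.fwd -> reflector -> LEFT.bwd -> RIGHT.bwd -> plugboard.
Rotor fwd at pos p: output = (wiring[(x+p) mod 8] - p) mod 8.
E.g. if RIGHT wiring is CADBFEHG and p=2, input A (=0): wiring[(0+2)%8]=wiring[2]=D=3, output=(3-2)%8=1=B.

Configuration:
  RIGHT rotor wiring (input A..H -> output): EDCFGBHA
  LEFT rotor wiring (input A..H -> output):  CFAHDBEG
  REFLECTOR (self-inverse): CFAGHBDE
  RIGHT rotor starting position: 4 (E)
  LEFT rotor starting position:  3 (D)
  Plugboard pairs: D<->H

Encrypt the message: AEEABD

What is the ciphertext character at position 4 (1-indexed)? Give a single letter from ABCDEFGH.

Char 1 ('A'): step: R->5, L=3; A->plug->A->R->E->L->D->refl->G->L'->C->R'->B->plug->B
Char 2 ('E'): step: R->6, L=3; E->plug->E->R->E->L->D->refl->G->L'->C->R'->B->plug->B
Char 3 ('E'): step: R->7, L=3; E->plug->E->R->G->L->C->refl->A->L'->B->R'->A->plug->A
Char 4 ('A'): step: R->0, L->4 (L advanced); A->plug->A->R->E->L->G->refl->D->L'->H->R'->G->plug->G

G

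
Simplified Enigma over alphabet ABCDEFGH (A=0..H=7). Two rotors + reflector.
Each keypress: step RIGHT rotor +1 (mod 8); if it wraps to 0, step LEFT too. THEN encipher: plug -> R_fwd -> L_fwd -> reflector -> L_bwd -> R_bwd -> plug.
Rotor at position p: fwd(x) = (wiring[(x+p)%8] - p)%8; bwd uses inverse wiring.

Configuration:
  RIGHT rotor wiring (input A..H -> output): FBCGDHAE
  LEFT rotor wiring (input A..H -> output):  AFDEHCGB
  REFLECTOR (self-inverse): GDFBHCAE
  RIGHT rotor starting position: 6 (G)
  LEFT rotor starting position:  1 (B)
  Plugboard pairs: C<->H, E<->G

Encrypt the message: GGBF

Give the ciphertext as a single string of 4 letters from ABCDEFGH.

Answer: EDDH

Derivation:
Char 1 ('G'): step: R->7, L=1; G->plug->E->R->H->L->H->refl->E->L'->A->R'->G->plug->E
Char 2 ('G'): step: R->0, L->2 (L advanced); G->plug->E->R->D->L->A->refl->G->L'->G->R'->D->plug->D
Char 3 ('B'): step: R->1, L=2; B->plug->B->R->B->L->C->refl->F->L'->C->R'->D->plug->D
Char 4 ('F'): step: R->2, L=2; F->plug->F->R->C->L->F->refl->C->L'->B->R'->C->plug->H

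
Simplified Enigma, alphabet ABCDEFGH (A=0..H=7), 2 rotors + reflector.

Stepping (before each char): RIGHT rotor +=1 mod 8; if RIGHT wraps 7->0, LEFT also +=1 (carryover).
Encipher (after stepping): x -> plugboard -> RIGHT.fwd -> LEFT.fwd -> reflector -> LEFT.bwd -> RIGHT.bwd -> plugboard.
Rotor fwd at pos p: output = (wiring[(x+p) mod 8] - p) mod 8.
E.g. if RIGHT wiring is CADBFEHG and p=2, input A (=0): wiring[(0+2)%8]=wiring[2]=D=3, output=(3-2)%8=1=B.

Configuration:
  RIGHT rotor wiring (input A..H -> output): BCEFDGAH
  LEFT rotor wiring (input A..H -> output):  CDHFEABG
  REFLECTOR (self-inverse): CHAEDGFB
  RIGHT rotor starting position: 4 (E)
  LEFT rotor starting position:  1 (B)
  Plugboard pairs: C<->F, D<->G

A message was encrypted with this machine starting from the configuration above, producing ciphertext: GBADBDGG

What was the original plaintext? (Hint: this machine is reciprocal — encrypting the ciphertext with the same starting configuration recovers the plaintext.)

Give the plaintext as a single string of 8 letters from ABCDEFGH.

Answer: CEGEHGHD

Derivation:
Char 1 ('G'): step: R->5, L=1; G->plug->D->R->E->L->H->refl->B->L'->H->R'->F->plug->C
Char 2 ('B'): step: R->6, L=1; B->plug->B->R->B->L->G->refl->F->L'->G->R'->E->plug->E
Char 3 ('A'): step: R->7, L=1; A->plug->A->R->A->L->C->refl->A->L'->F->R'->D->plug->G
Char 4 ('D'): step: R->0, L->2 (L advanced); D->plug->G->R->A->L->F->refl->G->L'->D->R'->E->plug->E
Char 5 ('B'): step: R->1, L=2; B->plug->B->R->D->L->G->refl->F->L'->A->R'->H->plug->H
Char 6 ('D'): step: R->2, L=2; D->plug->G->R->H->L->B->refl->H->L'->E->R'->D->plug->G
Char 7 ('G'): step: R->3, L=2; G->plug->D->R->F->L->E->refl->D->L'->B->R'->H->plug->H
Char 8 ('G'): step: R->4, L=2; G->plug->D->R->D->L->G->refl->F->L'->A->R'->G->plug->D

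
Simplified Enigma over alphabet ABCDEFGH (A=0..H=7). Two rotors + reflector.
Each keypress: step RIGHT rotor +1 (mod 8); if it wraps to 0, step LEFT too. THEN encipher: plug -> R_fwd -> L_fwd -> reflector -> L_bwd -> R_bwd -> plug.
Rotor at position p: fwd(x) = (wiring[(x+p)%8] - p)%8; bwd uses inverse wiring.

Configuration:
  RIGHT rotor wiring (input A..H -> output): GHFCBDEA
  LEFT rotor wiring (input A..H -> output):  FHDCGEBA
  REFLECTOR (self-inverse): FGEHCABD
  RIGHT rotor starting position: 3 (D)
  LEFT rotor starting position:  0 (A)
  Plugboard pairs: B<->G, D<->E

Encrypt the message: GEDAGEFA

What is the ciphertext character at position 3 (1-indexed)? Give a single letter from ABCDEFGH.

Char 1 ('G'): step: R->4, L=0; G->plug->B->R->H->L->A->refl->F->L'->A->R'->C->plug->C
Char 2 ('E'): step: R->5, L=0; E->plug->D->R->B->L->H->refl->D->L'->C->R'->E->plug->D
Char 3 ('D'): step: R->6, L=0; D->plug->E->R->H->L->A->refl->F->L'->A->R'->C->plug->C

C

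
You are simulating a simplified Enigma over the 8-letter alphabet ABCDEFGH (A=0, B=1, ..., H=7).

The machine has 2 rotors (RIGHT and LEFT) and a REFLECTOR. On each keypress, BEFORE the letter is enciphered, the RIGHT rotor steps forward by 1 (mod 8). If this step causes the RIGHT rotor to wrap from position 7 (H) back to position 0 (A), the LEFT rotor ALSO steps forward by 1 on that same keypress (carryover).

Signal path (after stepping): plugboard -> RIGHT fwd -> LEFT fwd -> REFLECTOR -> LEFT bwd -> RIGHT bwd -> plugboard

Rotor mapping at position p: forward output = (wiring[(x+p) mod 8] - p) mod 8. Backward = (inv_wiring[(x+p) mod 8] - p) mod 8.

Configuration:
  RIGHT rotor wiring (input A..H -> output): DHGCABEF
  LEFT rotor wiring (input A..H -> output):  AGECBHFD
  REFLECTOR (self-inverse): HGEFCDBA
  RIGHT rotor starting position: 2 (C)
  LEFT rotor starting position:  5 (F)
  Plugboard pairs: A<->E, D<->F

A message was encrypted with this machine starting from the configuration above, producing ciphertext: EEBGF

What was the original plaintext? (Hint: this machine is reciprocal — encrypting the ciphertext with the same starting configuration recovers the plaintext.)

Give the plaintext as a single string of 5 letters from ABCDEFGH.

Char 1 ('E'): step: R->3, L=5; E->plug->A->R->H->L->E->refl->C->L'->A->R'->F->plug->D
Char 2 ('E'): step: R->4, L=5; E->plug->A->R->E->L->B->refl->G->L'->C->R'->G->plug->G
Char 3 ('B'): step: R->5, L=5; B->plug->B->R->H->L->E->refl->C->L'->A->R'->C->plug->C
Char 4 ('G'): step: R->6, L=5; G->plug->G->R->C->L->G->refl->B->L'->E->R'->F->plug->D
Char 5 ('F'): step: R->7, L=5; F->plug->D->R->H->L->E->refl->C->L'->A->R'->C->plug->C

Answer: DGCDC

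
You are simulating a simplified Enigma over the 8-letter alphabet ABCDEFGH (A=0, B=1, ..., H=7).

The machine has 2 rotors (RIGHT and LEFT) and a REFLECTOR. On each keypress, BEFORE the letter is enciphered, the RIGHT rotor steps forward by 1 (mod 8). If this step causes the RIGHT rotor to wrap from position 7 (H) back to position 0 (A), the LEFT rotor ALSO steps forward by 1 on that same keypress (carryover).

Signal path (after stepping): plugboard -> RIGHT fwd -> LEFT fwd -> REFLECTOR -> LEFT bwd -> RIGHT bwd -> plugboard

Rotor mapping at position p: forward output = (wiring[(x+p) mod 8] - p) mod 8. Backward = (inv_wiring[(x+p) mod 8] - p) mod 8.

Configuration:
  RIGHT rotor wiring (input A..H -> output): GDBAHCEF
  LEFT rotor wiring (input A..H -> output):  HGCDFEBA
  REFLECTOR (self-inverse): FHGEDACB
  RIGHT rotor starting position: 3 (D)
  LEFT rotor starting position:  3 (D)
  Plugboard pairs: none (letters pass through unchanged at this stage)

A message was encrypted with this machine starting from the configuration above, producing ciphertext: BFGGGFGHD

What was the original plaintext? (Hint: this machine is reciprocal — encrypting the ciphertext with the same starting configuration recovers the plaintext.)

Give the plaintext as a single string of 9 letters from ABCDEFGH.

Char 1 ('B'): step: R->4, L=3; B->plug->B->R->G->L->D->refl->E->L'->F->R'->G->plug->G
Char 2 ('F'): step: R->5, L=3; F->plug->F->R->E->L->F->refl->A->L'->A->R'->C->plug->C
Char 3 ('G'): step: R->6, L=3; G->plug->G->R->B->L->C->refl->G->L'->D->R'->E->plug->E
Char 4 ('G'): step: R->7, L=3; G->plug->G->R->D->L->G->refl->C->L'->B->R'->E->plug->E
Char 5 ('G'): step: R->0, L->4 (L advanced); G->plug->G->R->E->L->D->refl->E->L'->D->R'->B->plug->B
Char 6 ('F'): step: R->1, L=4; F->plug->F->R->D->L->E->refl->D->L'->E->R'->G->plug->G
Char 7 ('G'): step: R->2, L=4; G->plug->G->R->E->L->D->refl->E->L'->D->R'->F->plug->F
Char 8 ('H'): step: R->3, L=4; H->plug->H->R->G->L->G->refl->C->L'->F->R'->A->plug->A
Char 9 ('D'): step: R->4, L=4; D->plug->D->R->B->L->A->refl->F->L'->C->R'->E->plug->E

Answer: GCEEBGFAE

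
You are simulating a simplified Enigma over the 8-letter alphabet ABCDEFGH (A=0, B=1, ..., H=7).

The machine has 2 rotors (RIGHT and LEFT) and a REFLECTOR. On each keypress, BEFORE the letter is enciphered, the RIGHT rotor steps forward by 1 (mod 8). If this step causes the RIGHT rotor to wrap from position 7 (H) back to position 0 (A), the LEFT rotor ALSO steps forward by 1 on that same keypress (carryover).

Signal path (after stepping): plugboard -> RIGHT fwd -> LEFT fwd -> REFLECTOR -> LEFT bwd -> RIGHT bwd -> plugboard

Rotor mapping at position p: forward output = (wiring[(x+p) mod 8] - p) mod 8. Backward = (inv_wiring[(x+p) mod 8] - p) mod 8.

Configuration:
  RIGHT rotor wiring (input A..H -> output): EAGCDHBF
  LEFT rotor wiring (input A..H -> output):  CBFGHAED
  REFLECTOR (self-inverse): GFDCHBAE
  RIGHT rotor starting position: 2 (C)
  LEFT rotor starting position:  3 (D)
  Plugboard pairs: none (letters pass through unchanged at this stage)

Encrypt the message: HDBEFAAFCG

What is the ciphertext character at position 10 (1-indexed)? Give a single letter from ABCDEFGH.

Char 1 ('H'): step: R->3, L=3; H->plug->H->R->D->L->B->refl->F->L'->C->R'->E->plug->E
Char 2 ('D'): step: R->4, L=3; D->plug->D->R->B->L->E->refl->H->L'->F->R'->C->plug->C
Char 3 ('B'): step: R->5, L=3; B->plug->B->R->E->L->A->refl->G->L'->G->R'->H->plug->H
Char 4 ('E'): step: R->6, L=3; E->plug->E->R->A->L->D->refl->C->L'->H->R'->B->plug->B
Char 5 ('F'): step: R->7, L=3; F->plug->F->R->E->L->A->refl->G->L'->G->R'->A->plug->A
Char 6 ('A'): step: R->0, L->4 (L advanced); A->plug->A->R->E->L->G->refl->A->L'->C->R'->D->plug->D
Char 7 ('A'): step: R->1, L=4; A->plug->A->R->H->L->C->refl->D->L'->A->R'->F->plug->F
Char 8 ('F'): step: R->2, L=4; F->plug->F->R->D->L->H->refl->E->L'->B->R'->C->plug->C
Char 9 ('C'): step: R->3, L=4; C->plug->C->R->E->L->G->refl->A->L'->C->R'->E->plug->E
Char 10 ('G'): step: R->4, L=4; G->plug->G->R->C->L->A->refl->G->L'->E->R'->F->plug->F

F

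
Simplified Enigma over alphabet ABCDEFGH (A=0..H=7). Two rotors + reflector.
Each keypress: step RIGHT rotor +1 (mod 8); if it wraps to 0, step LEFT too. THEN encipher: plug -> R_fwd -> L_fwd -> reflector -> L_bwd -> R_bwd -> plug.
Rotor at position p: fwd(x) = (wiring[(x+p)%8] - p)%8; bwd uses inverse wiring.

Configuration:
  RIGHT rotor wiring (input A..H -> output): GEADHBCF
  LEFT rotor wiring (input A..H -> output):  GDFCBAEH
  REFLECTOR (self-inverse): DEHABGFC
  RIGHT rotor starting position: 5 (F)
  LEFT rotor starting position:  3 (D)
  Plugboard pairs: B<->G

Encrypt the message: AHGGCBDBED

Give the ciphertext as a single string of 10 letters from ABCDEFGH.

Answer: HEHEBCCDHA

Derivation:
Char 1 ('A'): step: R->6, L=3; A->plug->A->R->E->L->E->refl->B->L'->D->R'->H->plug->H
Char 2 ('H'): step: R->7, L=3; H->plug->H->R->D->L->B->refl->E->L'->E->R'->E->plug->E
Char 3 ('G'): step: R->0, L->4 (L advanced); G->plug->B->R->E->L->C->refl->H->L'->F->R'->H->plug->H
Char 4 ('G'): step: R->1, L=4; G->plug->B->R->H->L->G->refl->F->L'->A->R'->E->plug->E
Char 5 ('C'): step: R->2, L=4; C->plug->C->R->F->L->H->refl->C->L'->E->R'->G->plug->B
Char 6 ('B'): step: R->3, L=4; B->plug->G->R->B->L->E->refl->B->L'->G->R'->C->plug->C
Char 7 ('D'): step: R->4, L=4; D->plug->D->R->B->L->E->refl->B->L'->G->R'->C->plug->C
Char 8 ('B'): step: R->5, L=4; B->plug->G->R->G->L->B->refl->E->L'->B->R'->D->plug->D
Char 9 ('E'): step: R->6, L=4; E->plug->E->R->C->L->A->refl->D->L'->D->R'->H->plug->H
Char 10 ('D'): step: R->7, L=4; D->plug->D->R->B->L->E->refl->B->L'->G->R'->A->plug->A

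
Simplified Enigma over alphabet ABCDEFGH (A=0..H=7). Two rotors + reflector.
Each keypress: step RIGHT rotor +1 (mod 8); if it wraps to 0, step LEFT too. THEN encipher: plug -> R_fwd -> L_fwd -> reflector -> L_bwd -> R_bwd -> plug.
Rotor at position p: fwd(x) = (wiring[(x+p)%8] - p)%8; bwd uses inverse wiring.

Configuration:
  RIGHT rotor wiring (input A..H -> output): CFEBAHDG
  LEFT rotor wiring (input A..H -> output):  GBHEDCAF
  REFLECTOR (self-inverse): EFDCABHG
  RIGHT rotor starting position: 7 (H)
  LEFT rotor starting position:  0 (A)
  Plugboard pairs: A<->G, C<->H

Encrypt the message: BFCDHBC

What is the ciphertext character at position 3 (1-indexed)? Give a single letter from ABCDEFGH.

Char 1 ('B'): step: R->0, L->1 (L advanced); B->plug->B->R->F->L->H->refl->G->L'->B->R'->D->plug->D
Char 2 ('F'): step: R->1, L=1; F->plug->F->R->C->L->D->refl->C->L'->D->R'->B->plug->B
Char 3 ('C'): step: R->2, L=1; C->plug->H->R->D->L->C->refl->D->L'->C->R'->A->plug->G

G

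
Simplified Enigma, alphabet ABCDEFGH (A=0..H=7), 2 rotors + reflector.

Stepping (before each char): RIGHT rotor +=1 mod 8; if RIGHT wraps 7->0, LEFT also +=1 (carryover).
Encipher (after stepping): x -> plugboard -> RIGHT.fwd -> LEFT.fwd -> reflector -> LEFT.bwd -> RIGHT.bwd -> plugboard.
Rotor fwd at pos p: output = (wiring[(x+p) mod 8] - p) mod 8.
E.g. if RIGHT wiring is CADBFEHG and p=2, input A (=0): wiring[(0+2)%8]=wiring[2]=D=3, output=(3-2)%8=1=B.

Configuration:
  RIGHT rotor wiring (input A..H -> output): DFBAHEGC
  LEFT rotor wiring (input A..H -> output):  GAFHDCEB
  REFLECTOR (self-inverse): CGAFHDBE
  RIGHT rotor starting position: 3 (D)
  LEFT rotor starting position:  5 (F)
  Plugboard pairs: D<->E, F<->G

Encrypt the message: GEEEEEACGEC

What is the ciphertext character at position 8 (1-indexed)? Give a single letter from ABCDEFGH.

Char 1 ('G'): step: R->4, L=5; G->plug->F->R->B->L->H->refl->E->L'->C->R'->C->plug->C
Char 2 ('E'): step: R->5, L=5; E->plug->D->R->G->L->C->refl->A->L'->F->R'->C->plug->C
Char 3 ('E'): step: R->6, L=5; E->plug->D->R->H->L->G->refl->B->L'->D->R'->E->plug->D
Char 4 ('E'): step: R->7, L=5; E->plug->D->R->C->L->E->refl->H->L'->B->R'->E->plug->D
Char 5 ('E'): step: R->0, L->6 (L advanced); E->plug->D->R->A->L->G->refl->B->L'->F->R'->B->plug->B
Char 6 ('E'): step: R->1, L=6; E->plug->D->R->G->L->F->refl->D->L'->B->R'->G->plug->F
Char 7 ('A'): step: R->2, L=6; A->plug->A->R->H->L->E->refl->H->L'->E->R'->E->plug->D
Char 8 ('C'): step: R->3, L=6; C->plug->C->R->B->L->D->refl->F->L'->G->R'->H->plug->H

H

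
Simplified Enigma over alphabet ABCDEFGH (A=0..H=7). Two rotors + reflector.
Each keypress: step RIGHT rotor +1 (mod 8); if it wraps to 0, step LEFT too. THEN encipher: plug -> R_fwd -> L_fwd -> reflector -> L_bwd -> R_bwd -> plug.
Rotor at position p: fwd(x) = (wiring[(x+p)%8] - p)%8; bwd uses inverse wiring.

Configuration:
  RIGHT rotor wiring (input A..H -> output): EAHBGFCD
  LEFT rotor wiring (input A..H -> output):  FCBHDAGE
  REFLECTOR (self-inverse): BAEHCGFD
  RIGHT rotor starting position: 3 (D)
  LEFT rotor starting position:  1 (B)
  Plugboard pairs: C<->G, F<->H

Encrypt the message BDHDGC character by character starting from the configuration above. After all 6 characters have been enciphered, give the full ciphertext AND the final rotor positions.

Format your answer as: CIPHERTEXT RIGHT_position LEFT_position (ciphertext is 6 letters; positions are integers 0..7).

Char 1 ('B'): step: R->4, L=1; B->plug->B->R->B->L->A->refl->B->L'->A->R'->E->plug->E
Char 2 ('D'): step: R->5, L=1; D->plug->D->R->H->L->E->refl->C->L'->D->R'->E->plug->E
Char 3 ('H'): step: R->6, L=1; H->plug->F->R->D->L->C->refl->E->L'->H->R'->H->plug->F
Char 4 ('D'): step: R->7, L=1; D->plug->D->R->A->L->B->refl->A->L'->B->R'->C->plug->G
Char 5 ('G'): step: R->0, L->2 (L advanced); G->plug->C->R->H->L->A->refl->B->L'->C->R'->G->plug->C
Char 6 ('C'): step: R->1, L=2; C->plug->G->R->C->L->B->refl->A->L'->H->R'->A->plug->A
Final: ciphertext=EEFGCA, RIGHT=1, LEFT=2

Answer: EEFGCA 1 2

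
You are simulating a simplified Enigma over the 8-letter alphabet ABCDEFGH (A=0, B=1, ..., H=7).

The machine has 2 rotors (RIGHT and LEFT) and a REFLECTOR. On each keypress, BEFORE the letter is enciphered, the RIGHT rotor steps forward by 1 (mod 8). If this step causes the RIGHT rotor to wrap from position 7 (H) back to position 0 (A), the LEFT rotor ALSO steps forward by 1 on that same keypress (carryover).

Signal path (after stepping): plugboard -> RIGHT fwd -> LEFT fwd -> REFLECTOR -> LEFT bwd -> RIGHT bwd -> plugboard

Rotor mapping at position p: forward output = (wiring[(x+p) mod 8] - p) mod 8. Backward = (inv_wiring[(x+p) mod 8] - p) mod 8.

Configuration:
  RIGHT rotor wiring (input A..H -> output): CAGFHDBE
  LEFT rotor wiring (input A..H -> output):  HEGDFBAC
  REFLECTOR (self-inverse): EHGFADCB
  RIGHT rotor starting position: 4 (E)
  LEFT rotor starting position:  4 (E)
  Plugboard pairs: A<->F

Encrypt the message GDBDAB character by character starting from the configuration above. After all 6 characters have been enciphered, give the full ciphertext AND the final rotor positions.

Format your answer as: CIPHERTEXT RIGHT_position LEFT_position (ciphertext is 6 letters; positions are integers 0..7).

Answer: CHEHFH 2 5

Derivation:
Char 1 ('G'): step: R->5, L=4; G->plug->G->R->A->L->B->refl->H->L'->H->R'->C->plug->C
Char 2 ('D'): step: R->6, L=4; D->plug->D->R->C->L->E->refl->A->L'->F->R'->H->plug->H
Char 3 ('B'): step: R->7, L=4; B->plug->B->R->D->L->G->refl->C->L'->G->R'->E->plug->E
Char 4 ('D'): step: R->0, L->5 (L advanced); D->plug->D->R->F->L->B->refl->H->L'->E->R'->H->plug->H
Char 5 ('A'): step: R->1, L=5; A->plug->F->R->A->L->E->refl->A->L'->H->R'->A->plug->F
Char 6 ('B'): step: R->2, L=5; B->plug->B->R->D->L->C->refl->G->L'->G->R'->H->plug->H
Final: ciphertext=CHEHFH, RIGHT=2, LEFT=5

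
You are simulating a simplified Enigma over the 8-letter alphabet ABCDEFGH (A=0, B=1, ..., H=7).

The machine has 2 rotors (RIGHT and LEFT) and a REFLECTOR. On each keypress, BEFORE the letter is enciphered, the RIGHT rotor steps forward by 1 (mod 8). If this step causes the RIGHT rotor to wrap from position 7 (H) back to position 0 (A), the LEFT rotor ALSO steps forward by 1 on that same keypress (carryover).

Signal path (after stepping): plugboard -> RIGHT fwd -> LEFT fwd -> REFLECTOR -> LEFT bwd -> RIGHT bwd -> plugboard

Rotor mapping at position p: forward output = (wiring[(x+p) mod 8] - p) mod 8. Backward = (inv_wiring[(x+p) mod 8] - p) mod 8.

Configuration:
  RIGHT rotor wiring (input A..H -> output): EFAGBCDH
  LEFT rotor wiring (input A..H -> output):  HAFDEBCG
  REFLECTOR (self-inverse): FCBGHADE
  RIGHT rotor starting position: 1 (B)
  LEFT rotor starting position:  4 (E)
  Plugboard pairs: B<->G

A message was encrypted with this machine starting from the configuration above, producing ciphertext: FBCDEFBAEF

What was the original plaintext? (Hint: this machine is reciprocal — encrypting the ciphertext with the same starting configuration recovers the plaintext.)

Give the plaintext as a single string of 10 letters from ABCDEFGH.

Char 1 ('F'): step: R->2, L=4; F->plug->F->R->F->L->E->refl->H->L'->H->R'->C->plug->C
Char 2 ('B'): step: R->3, L=4; B->plug->G->R->C->L->G->refl->D->L'->E->R'->E->plug->E
Char 3 ('C'): step: R->4, L=4; C->plug->C->R->H->L->H->refl->E->L'->F->R'->A->plug->A
Char 4 ('D'): step: R->5, L=4; D->plug->D->R->H->L->H->refl->E->L'->F->R'->A->plug->A
Char 5 ('E'): step: R->6, L=4; E->plug->E->R->C->L->G->refl->D->L'->E->R'->H->plug->H
Char 6 ('F'): step: R->7, L=4; F->plug->F->R->C->L->G->refl->D->L'->E->R'->H->plug->H
Char 7 ('B'): step: R->0, L->5 (L advanced); B->plug->G->R->D->L->C->refl->B->L'->C->R'->F->plug->F
Char 8 ('A'): step: R->1, L=5; A->plug->A->R->E->L->D->refl->G->L'->G->R'->G->plug->B
Char 9 ('E'): step: R->2, L=5; E->plug->E->R->B->L->F->refl->A->L'->F->R'->F->plug->F
Char 10 ('F'): step: R->3, L=5; F->plug->F->R->B->L->F->refl->A->L'->F->R'->H->plug->H

Answer: CEAAHHFBFH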